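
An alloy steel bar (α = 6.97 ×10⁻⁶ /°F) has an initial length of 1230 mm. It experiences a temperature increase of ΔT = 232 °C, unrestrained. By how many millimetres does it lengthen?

Convert α: 6.97×10⁻⁶/°F × (9/5) = 12.5×10⁻⁶/K.
ΔL = α·L₀·ΔT = 12.5×10⁻⁶ × 1230 mm × 232.0 K = 3.58 mm.

3.58 mm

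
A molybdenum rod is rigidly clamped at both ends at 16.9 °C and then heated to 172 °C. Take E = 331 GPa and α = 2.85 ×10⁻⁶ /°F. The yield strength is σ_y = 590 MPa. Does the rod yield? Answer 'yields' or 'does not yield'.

does not yield

α = 2.85×10⁻⁶/°F × 9/5 = 5.13×10⁻⁶/K.
ΔT = 155.1 K. Constrained thermal stress σ = E·α·ΔT = 331.0×10³ MPa × 5.13×10⁻⁶ × 155.1 = 263 MPa (compressive).
Compare to σ_y = 590 MPa: σ < σ_y, so it does not yield.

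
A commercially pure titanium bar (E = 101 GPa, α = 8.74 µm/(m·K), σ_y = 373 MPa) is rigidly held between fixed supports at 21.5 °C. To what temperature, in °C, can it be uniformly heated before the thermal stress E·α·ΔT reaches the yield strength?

444 °C

E·α·ΔT = 373.0 MPa ⇒ ΔT = 373.0 / (101.0×10³ × 8.74×10⁻⁶) = 422.5 K.
T = 21.5 + 422.5 = 444.0 °C.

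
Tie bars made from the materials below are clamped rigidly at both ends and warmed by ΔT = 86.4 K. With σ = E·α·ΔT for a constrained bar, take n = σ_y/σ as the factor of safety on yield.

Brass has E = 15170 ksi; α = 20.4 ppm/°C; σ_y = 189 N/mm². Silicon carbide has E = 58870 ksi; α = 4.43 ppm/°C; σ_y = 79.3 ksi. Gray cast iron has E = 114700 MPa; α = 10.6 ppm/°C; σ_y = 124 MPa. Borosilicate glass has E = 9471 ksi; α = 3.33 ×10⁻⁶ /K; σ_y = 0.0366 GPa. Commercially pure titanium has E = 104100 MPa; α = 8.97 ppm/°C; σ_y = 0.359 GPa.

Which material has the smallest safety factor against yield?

brass

In consistent units (E in GPa, α in ×10⁻⁶/K, σ_y in MPa):
  brass: E = 104.6, α = 20.4, σ_y = 189.0 → σ = 184 MPa, n = 1.03
  silicon carbide: E = 405.9, α = 4.43, σ_y = 546.8 → σ = 155 MPa, n = 3.52
  gray cast iron: E = 114.7, α = 10.6, σ_y = 124.0 → σ = 105 MPa, n = 1.18
  borosilicate glass: E = 65.30, α = 3.33, σ_y = 36.60 → σ = 18.8 MPa, n = 1.95
  commercially pure titanium: E = 104.1, α = 8.97, σ_y = 359.0 → σ = 80.7 MPa, n = 4.45
Brass has the lowest safety factor, n = 1.03.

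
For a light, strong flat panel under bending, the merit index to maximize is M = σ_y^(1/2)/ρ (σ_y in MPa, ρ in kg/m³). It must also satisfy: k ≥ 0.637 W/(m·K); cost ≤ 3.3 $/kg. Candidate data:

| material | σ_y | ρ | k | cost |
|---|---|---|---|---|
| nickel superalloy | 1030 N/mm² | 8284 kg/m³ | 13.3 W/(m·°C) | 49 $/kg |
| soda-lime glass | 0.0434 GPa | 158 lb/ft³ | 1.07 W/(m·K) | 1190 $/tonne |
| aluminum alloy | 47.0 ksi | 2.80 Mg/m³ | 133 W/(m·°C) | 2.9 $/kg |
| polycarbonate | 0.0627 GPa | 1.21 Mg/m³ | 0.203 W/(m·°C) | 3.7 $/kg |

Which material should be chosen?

Screen on constraints: k ≥ 0.637 W/(m·K); cost ≤ 3.3 $/kg. Survivors: soda-lime glass, aluminum alloy.
After converting to SI:
  soda-lime glass: σ_y = 43.40 MPa, ρ = 2531 kg/m³
  aluminum alloy: σ_y = 324.1 MPa, ρ = 2800 kg/m³
  aluminum alloy: M = 6.43×10⁻³
  soda-lime glass: M = 2.60×10⁻³
Highest index: aluminum alloy.

aluminum alloy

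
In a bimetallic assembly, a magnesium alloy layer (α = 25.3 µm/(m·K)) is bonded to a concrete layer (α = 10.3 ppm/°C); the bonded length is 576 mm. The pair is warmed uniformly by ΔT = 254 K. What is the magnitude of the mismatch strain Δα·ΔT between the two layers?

Δα = |25.3 − 10.3|×10⁻⁶/K = 15.0×10⁻⁶/K.
Mismatch strain = Δα·ΔT = 15.0×10⁻⁶ × 254.0 = 3.81×10⁻³.

3.81×10⁻³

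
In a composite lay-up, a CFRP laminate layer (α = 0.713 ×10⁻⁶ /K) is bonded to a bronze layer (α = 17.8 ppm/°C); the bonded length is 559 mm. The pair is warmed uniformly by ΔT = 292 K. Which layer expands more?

α(CFRP laminate) = 0.713×10⁻⁶/K vs α(bronze) = 17.8×10⁻⁶/K.
Higher α expands more for the same ΔT: bronze.

bronze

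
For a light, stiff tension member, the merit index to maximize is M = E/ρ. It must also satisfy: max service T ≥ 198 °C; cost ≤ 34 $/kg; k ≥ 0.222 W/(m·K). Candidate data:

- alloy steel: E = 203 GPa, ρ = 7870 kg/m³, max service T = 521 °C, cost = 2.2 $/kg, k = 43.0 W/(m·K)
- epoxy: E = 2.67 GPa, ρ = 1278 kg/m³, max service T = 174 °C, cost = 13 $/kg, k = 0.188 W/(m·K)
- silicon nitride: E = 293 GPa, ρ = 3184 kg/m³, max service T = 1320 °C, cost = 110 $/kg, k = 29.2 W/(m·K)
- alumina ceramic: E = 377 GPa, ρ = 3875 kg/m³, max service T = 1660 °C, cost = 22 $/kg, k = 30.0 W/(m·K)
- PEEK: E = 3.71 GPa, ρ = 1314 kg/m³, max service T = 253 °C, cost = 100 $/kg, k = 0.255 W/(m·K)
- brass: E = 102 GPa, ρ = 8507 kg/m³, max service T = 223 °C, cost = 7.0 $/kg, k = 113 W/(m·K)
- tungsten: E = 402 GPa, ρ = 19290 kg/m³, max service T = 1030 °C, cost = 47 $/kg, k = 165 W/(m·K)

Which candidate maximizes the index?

Screen on constraints: max service T ≥ 198 °C; cost ≤ 34 $/kg; k ≥ 0.222 W/(m·K). Survivors: alloy steel, alumina ceramic, brass.
Evaluate M for each candidate:
  alumina ceramic: M = 97.3 MN·m/kg
  alloy steel: M = 25.8 MN·m/kg
  brass: M = 12.0 MN·m/kg
Highest index: alumina ceramic.

alumina ceramic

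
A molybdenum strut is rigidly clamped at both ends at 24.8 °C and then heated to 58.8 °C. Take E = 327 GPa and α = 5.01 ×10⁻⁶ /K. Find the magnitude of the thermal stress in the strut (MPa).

ΔT = 34.00 K. Constrained thermal stress σ = E·α·ΔT = 327.0×10³ MPa × 5.01×10⁻⁶ × 34.00 = 55.7 MPa (compressive).

55.7 MPa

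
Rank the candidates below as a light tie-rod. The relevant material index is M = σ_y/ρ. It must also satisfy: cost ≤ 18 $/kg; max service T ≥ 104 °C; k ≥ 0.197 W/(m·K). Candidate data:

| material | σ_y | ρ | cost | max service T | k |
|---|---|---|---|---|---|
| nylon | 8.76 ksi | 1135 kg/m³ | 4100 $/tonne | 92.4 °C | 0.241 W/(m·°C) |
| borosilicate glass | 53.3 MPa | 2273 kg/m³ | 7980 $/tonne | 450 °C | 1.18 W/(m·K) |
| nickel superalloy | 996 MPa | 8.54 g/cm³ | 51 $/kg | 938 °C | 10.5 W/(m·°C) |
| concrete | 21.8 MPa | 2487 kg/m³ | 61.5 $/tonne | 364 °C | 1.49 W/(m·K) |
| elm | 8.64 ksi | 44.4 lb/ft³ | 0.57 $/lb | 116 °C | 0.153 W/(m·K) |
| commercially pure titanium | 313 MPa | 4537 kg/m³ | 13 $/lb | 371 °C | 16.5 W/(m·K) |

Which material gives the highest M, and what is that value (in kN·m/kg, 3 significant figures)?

borosilicate glass, M = 23.4 kN·m/kg

Screen on constraints: cost ≤ 18 $/kg; max service T ≥ 104 °C; k ≥ 0.197 W/(m·K). Survivors: borosilicate glass, concrete.
In SI units:
  borosilicate glass: σ_y = 53.30 MPa, ρ = 2273 kg/m³
  concrete: σ_y = 21.80 MPa, ρ = 2487 kg/m³
  borosilicate glass: M = 23.4 kN·m/kg
  concrete: M = 8.77 kN·m/kg
Highest index: borosilicate glass.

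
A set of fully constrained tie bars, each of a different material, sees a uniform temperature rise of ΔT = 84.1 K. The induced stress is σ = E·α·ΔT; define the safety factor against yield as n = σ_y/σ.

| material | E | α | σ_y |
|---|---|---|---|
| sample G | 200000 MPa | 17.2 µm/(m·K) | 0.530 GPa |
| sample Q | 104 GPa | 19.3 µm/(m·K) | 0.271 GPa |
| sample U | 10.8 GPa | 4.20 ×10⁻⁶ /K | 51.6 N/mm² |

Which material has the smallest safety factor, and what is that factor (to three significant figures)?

sample Q, n = 1.61

Converting E to GPa, α to ×10⁻⁶/K, σ_y to MPa, then σ and n for each:
  sample G: E = 200.0, α = 17.2, σ_y = 530.0 → σ = 289 MPa, n = 1.83
  sample Q: E = 104.0, α = 19.3, σ_y = 271.0 → σ = 169 MPa, n = 1.61
  sample U: E = 10.80, α = 4.20, σ_y = 51.60 → σ = 3.81 MPa, n = 13.5
Sample Q has the lowest safety factor, n = 1.61.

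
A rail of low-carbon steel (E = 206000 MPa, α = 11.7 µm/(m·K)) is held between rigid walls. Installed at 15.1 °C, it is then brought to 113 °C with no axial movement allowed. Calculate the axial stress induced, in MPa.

E = 206000 MPa = 206.0 GPa.
ΔT = 97.90 K. Constrained thermal stress σ = E·α·ΔT = 206.0×10³ MPa × 11.7×10⁻⁶ × 97.90 = 236 MPa (compressive).

236 MPa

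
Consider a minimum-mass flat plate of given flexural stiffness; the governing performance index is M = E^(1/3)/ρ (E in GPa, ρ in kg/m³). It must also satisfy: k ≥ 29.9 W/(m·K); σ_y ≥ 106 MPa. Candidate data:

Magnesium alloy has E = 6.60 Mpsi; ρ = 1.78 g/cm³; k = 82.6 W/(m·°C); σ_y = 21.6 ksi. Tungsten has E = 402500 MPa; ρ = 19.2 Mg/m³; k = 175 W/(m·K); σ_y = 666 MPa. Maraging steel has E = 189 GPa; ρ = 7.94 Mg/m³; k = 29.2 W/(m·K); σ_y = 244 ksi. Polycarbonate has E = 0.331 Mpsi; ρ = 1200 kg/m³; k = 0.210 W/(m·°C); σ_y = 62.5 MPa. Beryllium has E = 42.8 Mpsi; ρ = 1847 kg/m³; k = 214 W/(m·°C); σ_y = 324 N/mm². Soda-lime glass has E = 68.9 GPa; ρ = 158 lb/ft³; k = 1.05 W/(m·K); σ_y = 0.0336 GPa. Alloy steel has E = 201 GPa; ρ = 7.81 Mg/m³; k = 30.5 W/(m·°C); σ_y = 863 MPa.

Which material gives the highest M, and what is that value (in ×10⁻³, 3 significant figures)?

beryllium, M = 3.60×10⁻³

Screen on constraints: k ≥ 29.9 W/(m·K); σ_y ≥ 106 MPa. Survivors: magnesium alloy, tungsten, beryllium, alloy steel.
After converting to SI:
  magnesium alloy: E = 45.51 GPa, ρ = 1780 kg/m³
  tungsten: E = 402.5 GPa, ρ = 19200 kg/m³
  beryllium: E = 295.1 GPa, ρ = 1847 kg/m³
  alloy steel: E = 201.0 GPa, ρ = 7810 kg/m³
  beryllium: M = 3.60×10⁻³
  magnesium alloy: M = 2.01×10⁻³
  alloy steel: M = 0.750×10⁻³
  tungsten: M = 0.385×10⁻³
The maximum is for beryllium.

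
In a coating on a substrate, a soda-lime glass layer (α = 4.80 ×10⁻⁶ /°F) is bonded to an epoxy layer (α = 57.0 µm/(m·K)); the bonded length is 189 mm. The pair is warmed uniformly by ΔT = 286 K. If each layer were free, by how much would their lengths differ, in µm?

soda-lime glass: α = 4.80×10⁻⁶/°F × 9/5 = 8.64×10⁻⁶/K.
Δα = |8.64 − 57.0|×10⁻⁶/K = 48.4×10⁻⁶/K.
ΔL_mismatch = Δα·L·ΔT = 48.4×10⁻⁶ × 189.0 mm × 286.0 K = 2610 µm.

2610 µm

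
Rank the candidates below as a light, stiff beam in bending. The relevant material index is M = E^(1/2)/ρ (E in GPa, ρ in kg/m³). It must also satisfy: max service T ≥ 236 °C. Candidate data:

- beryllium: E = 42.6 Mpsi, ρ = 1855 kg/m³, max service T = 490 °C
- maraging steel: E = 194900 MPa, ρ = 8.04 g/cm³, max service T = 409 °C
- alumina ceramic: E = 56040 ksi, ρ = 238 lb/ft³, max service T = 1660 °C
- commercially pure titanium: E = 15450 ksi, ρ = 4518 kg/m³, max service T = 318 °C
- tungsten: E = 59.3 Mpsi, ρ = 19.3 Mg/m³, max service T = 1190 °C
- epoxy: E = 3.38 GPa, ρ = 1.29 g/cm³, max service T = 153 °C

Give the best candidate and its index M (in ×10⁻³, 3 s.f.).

beryllium, M = 9.24×10⁻³

Screen on constraints: max service T ≥ 236 °C. Survivors: beryllium, maraging steel, alumina ceramic, commercially pure titanium, tungsten.
After converting to SI:
  beryllium: E = 293.7 GPa, ρ = 1855 kg/m³
  maraging steel: E = 194.9 GPa, ρ = 8040 kg/m³
  alumina ceramic: E = 386.4 GPa, ρ = 3812 kg/m³
  commercially pure titanium: E = 106.5 GPa, ρ = 4518 kg/m³
  tungsten: E = 408.9 GPa, ρ = 19300 kg/m³
  beryllium: M = 9.24×10⁻³
  alumina ceramic: M = 5.16×10⁻³
  commercially pure titanium: M = 2.28×10⁻³
  maraging steel: M = 1.74×10⁻³
  tungsten: M = 1.05×10⁻³
Beryllium has the largest M.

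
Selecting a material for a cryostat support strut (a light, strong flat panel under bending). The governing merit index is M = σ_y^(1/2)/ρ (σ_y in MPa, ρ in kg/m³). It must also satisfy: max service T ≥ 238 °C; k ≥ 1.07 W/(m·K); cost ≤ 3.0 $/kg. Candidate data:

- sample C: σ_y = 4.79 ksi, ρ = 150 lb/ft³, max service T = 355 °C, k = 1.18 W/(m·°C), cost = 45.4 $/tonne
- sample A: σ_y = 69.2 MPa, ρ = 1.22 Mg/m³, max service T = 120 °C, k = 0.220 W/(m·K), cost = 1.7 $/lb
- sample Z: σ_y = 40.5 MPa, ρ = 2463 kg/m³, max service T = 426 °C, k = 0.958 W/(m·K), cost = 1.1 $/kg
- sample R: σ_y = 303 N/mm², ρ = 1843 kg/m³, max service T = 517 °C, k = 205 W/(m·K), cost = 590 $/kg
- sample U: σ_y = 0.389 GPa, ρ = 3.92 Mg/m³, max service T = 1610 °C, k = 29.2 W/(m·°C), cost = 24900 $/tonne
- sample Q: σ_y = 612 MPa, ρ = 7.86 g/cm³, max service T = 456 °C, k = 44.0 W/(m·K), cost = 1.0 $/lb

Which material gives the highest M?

sample Q

Screen on constraints: max service T ≥ 238 °C; k ≥ 1.07 W/(m·K); cost ≤ 3.0 $/kg. Survivors: sample C, sample Q.
Convert each candidate to consistent units, then evaluate M:
  sample C: σ_y = 33.03 MPa, ρ = 2403 kg/m³
  sample Q: σ_y = 612.0 MPa, ρ = 7860 kg/m³
  sample Q: M = 3.15×10⁻³
  sample C: M = 2.39×10⁻³
Sample Q ranks first.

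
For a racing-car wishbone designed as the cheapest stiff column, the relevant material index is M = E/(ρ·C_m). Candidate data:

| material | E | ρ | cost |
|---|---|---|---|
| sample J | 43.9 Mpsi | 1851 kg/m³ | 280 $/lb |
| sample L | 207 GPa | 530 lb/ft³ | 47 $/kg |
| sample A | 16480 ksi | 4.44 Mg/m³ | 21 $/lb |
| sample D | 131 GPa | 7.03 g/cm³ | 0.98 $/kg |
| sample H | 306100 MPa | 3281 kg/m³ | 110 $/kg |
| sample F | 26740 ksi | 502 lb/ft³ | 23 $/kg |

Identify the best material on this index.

Normalizing units and computing the index:
  sample J: E = 302.7 GPa, ρ = 1851 kg/m³, cost = 617.3 $/kg
  sample L: E = 207.0 GPa, ρ = 8490 kg/m³, cost = 47.00 $/kg
  sample A: E = 113.6 GPa, ρ = 4440 kg/m³, cost = 46.30 $/kg
  sample D: E = 131.0 GPa, ρ = 7030 kg/m³, cost = 0.9800 $/kg
  sample H: E = 306.1 GPa, ρ = 3281 kg/m³, cost = 110.0 $/kg
  sample F: E = 184.4 GPa, ρ = 8041 kg/m³, cost = 23.00 $/kg
  sample D: M = 19.0 MN·m per $
  sample F: M = 0.997 MN·m per $
  sample H: M = 0.848 MN·m per $
  sample A: M = 0.553 MN·m per $
  sample L: M = 0.519 MN·m per $
  sample J: M = 0.265 MN·m per $
Highest index: sample D.

sample D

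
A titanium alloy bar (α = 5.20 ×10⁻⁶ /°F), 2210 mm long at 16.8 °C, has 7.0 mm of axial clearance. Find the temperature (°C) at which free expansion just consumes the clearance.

α = 5.20×10⁻⁶/°F × 9/5 = 9.36×10⁻⁶/K.
α·L₀·ΔT = 7.0 mm ⇒ ΔT = 7.0 / (9.36×10⁻⁶ × 2210.0) = 338.4 K.
T = 16.8 + 338.4 = 355.2 °C.

355 °C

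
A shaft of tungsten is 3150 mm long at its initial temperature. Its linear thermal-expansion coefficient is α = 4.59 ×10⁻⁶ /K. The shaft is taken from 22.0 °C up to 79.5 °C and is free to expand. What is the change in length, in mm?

0.831 mm

ΔT = 79.5 − 22.0 = 57.50 K.
ΔL = α·L₀·ΔT = 4.59×10⁻⁶ × 3150 mm × 57.50 K = 0.831 mm.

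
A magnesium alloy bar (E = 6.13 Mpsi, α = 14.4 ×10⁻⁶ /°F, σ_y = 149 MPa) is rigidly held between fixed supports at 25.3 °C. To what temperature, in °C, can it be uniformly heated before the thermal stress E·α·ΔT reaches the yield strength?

161 °C

E = 6.13 Mpsi = 42.26 GPa.
α = 14.4×10⁻⁶/°F × 9/5 = 25.9×10⁻⁶/K.
E·α·ΔT = 149.0 MPa ⇒ ΔT = 149.0 / (42.26×10³ × 25.9×10⁻⁶) = 136.0 K.
T = 25.3 + 136.0 = 161.3 °C.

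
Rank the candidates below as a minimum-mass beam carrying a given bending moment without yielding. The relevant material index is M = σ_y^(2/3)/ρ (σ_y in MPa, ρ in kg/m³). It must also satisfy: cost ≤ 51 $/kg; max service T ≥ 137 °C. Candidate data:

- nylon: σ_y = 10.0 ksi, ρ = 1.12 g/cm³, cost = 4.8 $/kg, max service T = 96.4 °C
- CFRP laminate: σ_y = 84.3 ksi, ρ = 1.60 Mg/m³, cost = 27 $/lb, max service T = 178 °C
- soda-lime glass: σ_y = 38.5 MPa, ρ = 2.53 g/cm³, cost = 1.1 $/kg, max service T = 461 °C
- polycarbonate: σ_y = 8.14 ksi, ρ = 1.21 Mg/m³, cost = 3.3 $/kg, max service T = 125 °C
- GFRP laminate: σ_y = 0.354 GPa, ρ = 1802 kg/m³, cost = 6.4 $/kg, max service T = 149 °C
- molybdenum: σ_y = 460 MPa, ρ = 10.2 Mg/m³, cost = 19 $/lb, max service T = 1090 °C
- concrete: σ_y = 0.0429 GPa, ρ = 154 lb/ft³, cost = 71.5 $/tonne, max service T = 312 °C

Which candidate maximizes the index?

Screen on constraints: cost ≤ 51 $/kg; max service T ≥ 137 °C. Survivors: soda-lime glass, GFRP laminate, molybdenum, concrete.
Putting every candidate on a common basis:
  soda-lime glass: σ_y = 38.50 MPa, ρ = 2530 kg/m³
  GFRP laminate: σ_y = 354.0 MPa, ρ = 1802 kg/m³
  molybdenum: σ_y = 460.0 MPa, ρ = 10200 kg/m³
  concrete: σ_y = 42.90 MPa, ρ = 2467 kg/m³
  GFRP laminate: M = 27.8×10⁻³
  molybdenum: M = 5.84×10⁻³
  concrete: M = 4.97×10⁻³
  soda-lime glass: M = 4.51×10⁻³
The maximum is for GFRP laminate.

GFRP laminate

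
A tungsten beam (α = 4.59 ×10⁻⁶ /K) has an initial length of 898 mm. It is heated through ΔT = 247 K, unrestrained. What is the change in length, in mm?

ΔL = α·L₀·ΔT = 4.59×10⁻⁶ × 898 mm × 247.0 K = 1.02 mm.

1.02 mm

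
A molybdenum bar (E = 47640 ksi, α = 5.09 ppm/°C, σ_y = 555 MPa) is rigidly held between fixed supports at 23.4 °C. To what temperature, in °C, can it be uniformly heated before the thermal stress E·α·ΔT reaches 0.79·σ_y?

E = 47640 ksi = 328.5 GPa.
E·α·ΔT = 438.5 MPa ⇒ ΔT = 438.5 / (328.5×10³ × 5.09×10⁻⁶) = 262.2 K.
T = 23.4 + 262.2 = 285.6 °C.

286 °C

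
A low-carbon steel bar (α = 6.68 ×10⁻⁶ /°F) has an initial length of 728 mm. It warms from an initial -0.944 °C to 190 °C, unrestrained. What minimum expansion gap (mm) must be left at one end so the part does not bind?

1.67 mm

Convert α: 6.68×10⁻⁶/°F × (9/5) = 12.0×10⁻⁶/K.
ΔT = 190 − (-0.944) = 190.9 K.
ΔL = α·L₀·ΔT = 12.0×10⁻⁶ × 728 mm × 190.9 K = 1.67 mm.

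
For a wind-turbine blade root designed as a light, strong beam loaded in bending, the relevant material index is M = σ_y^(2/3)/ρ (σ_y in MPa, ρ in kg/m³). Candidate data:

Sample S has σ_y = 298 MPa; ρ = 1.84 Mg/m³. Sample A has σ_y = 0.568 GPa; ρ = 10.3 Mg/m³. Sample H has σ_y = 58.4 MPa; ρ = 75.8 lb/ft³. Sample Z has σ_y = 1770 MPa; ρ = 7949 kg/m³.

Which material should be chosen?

sample S

Normalizing units and computing the index:
  sample S: σ_y = 298.0 MPa, ρ = 1840 kg/m³
  sample A: σ_y = 568.0 MPa, ρ = 10300 kg/m³
  sample H: σ_y = 58.40 MPa, ρ = 1214 kg/m³
  sample Z: σ_y = 1770 MPa, ρ = 7949 kg/m³
  sample S: M = 24.2×10⁻³
  sample Z: M = 18.4×10⁻³
  sample H: M = 12.4×10⁻³
  sample A: M = 6.66×10⁻³
Sample S ranks first.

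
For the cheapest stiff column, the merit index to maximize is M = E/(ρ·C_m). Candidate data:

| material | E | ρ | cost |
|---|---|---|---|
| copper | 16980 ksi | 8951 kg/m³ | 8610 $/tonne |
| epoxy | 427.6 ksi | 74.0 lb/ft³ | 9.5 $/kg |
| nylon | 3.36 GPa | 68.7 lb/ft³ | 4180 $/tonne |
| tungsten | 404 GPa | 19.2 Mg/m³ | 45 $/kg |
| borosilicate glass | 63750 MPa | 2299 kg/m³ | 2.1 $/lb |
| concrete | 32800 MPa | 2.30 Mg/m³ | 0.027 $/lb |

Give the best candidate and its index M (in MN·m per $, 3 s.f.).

Putting every candidate on a common basis:
  copper: E = 117.1 GPa, ρ = 8951 kg/m³, cost = 8.610 $/kg
  epoxy: E = 2.948 GPa, ρ = 1185 kg/m³, cost = 9.500 $/kg
  nylon: E = 3.360 GPa, ρ = 1100 kg/m³, cost = 4.180 $/kg
  tungsten: E = 404.0 GPa, ρ = 19200 kg/m³, cost = 45.00 $/kg
  borosilicate glass: E = 63.75 GPa, ρ = 2299 kg/m³, cost = 4.630 $/kg
  concrete: E = 32.80 GPa, ρ = 2300 kg/m³, cost = 0.05952 $/kg
  concrete: M = 240 MN·m per $
  borosilicate glass: M = 5.99 MN·m per $
  copper: M = 1.52 MN·m per $
  nylon: M = 0.730 MN·m per $
  tungsten: M = 0.468 MN·m per $
  epoxy: M = 0.262 MN·m per $
The maximum is for concrete.

concrete, M = 240 MN·m per $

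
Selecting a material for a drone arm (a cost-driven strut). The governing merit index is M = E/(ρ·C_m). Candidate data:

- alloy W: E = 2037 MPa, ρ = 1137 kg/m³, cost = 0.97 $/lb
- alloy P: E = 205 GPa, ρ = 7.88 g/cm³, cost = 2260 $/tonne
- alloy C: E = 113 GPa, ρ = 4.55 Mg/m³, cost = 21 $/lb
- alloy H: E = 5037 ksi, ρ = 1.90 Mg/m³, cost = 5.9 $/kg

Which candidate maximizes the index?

After converting to SI:
  alloy W: E = 2.037 GPa, ρ = 1137 kg/m³, cost = 2.138 $/kg
  alloy P: E = 205.0 GPa, ρ = 7880 kg/m³, cost = 2.260 $/kg
  alloy C: E = 113.0 GPa, ρ = 4550 kg/m³, cost = 46.30 $/kg
  alloy H: E = 34.73 GPa, ρ = 1900 kg/m³, cost = 5.900 $/kg
  alloy P: M = 11.5 MN·m per $
  alloy H: M = 3.10 MN·m per $
  alloy W: M = 0.838 MN·m per $
  alloy C: M = 0.536 MN·m per $
Alloy P ranks first.

alloy P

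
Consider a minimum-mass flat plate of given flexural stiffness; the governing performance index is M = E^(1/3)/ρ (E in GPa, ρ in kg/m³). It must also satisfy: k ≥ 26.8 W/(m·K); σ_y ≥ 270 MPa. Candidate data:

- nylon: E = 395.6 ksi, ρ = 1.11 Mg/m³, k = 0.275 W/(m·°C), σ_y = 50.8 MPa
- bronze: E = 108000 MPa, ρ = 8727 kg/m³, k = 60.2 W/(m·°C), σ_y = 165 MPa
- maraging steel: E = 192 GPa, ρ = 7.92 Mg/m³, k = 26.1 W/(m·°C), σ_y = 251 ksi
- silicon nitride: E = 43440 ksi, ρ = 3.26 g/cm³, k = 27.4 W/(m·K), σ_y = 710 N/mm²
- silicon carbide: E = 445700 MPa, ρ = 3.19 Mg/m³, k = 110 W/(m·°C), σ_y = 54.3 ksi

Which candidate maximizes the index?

Screen on constraints: k ≥ 26.8 W/(m·K); σ_y ≥ 270 MPa. Survivors: silicon nitride, silicon carbide.
After converting to SI:
  silicon nitride: E = 299.5 GPa, ρ = 3260 kg/m³
  silicon carbide: E = 445.7 GPa, ρ = 3190 kg/m³
  silicon carbide: M = 2.39×10⁻³
  silicon nitride: M = 2.05×10⁻³
Silicon carbide has the largest M.

silicon carbide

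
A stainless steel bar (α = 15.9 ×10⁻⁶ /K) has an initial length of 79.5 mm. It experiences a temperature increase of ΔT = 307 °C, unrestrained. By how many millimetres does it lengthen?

0.388 mm

ΔL = α·L₀·ΔT = 15.9×10⁻⁶ × 79.5 mm × 307.0 K = 0.388 mm.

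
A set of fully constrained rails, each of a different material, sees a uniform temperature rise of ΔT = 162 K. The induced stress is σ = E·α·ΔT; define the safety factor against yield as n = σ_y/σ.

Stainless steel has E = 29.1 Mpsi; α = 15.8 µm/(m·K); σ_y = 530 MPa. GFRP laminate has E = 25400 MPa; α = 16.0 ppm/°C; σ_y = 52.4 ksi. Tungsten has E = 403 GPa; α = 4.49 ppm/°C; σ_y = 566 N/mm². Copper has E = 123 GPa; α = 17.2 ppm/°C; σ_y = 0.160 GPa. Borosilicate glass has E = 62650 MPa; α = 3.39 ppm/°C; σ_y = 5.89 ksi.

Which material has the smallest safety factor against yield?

copper

With everything in SI (GPa, ×10⁻⁶/K, MPa):
  stainless steel: E = 200.6, α = 15.8, σ_y = 530.0 → σ = 514 MPa, n = 1.03
  GFRP laminate: E = 25.40, α = 16.0, σ_y = 361.3 → σ = 65.8 MPa, n = 5.49
  tungsten: E = 403.0, α = 4.49, σ_y = 566.0 → σ = 293 MPa, n = 1.93
  copper: E = 123.0, α = 17.2, σ_y = 160.0 → σ = 343 MPa, n = 0.467
  borosilicate glass: E = 62.65, α = 3.39, σ_y = 40.61 → σ = 34.4 MPa, n = 1.18
Smallest n: copper with n = 0.467.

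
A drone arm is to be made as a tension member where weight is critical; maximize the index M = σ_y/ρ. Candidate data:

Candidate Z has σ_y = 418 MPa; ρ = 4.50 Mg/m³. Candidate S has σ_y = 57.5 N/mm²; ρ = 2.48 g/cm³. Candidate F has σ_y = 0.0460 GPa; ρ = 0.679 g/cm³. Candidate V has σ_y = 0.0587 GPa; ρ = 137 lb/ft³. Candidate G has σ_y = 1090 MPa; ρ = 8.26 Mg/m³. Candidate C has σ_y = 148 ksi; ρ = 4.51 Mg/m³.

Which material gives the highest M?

candidate C

Normalizing units and computing the index:
  candidate Z: σ_y = 418.0 MPa, ρ = 4500 kg/m³
  candidate S: σ_y = 57.50 MPa, ρ = 2480 kg/m³
  candidate F: σ_y = 46.00 MPa, ρ = 679.0 kg/m³
  candidate V: σ_y = 58.70 MPa, ρ = 2195 kg/m³
  candidate G: σ_y = 1090 MPa, ρ = 8260 kg/m³
  candidate C: σ_y = 1020 MPa, ρ = 4510 kg/m³
  candidate C: M = 226 kN·m/kg
  candidate G: M = 132 kN·m/kg
  candidate Z: M = 92.9 kN·m/kg
  candidate F: M = 67.7 kN·m/kg
  candidate V: M = 26.7 kN·m/kg
  candidate S: M = 23.2 kN·m/kg
The maximum is for candidate C.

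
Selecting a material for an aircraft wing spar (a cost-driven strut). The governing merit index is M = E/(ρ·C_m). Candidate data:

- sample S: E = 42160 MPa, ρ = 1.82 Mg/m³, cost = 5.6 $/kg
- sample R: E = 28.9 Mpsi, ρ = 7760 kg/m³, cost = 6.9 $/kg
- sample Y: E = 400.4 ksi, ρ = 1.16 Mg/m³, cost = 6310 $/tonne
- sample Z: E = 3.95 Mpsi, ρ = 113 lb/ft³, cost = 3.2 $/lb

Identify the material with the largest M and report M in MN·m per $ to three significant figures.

In SI units:
  sample S: E = 42.16 GPa, ρ = 1820 kg/m³, cost = 5.600 $/kg
  sample R: E = 199.3 GPa, ρ = 7760 kg/m³, cost = 6.900 $/kg
  sample Y: E = 2.761 GPa, ρ = 1160 kg/m³, cost = 6.310 $/kg
  sample Z: E = 27.23 GPa, ρ = 1810 kg/m³, cost = 7.055 $/kg
  sample S: M = 4.14 MN·m per $
  sample R: M = 3.72 MN·m per $
  sample Z: M = 2.13 MN·m per $
  sample Y: M = 0.377 MN·m per $
Highest index: sample S.

sample S, M = 4.14 MN·m per $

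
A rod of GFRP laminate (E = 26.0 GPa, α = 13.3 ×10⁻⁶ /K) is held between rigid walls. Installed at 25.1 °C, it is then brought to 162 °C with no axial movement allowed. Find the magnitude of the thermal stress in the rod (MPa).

ΔT = 136.9 K. Constrained thermal stress σ = E·α·ΔT = 26.00×10³ MPa × 13.3×10⁻⁶ × 136.9 = 47.3 MPa (compressive).

47.3 MPa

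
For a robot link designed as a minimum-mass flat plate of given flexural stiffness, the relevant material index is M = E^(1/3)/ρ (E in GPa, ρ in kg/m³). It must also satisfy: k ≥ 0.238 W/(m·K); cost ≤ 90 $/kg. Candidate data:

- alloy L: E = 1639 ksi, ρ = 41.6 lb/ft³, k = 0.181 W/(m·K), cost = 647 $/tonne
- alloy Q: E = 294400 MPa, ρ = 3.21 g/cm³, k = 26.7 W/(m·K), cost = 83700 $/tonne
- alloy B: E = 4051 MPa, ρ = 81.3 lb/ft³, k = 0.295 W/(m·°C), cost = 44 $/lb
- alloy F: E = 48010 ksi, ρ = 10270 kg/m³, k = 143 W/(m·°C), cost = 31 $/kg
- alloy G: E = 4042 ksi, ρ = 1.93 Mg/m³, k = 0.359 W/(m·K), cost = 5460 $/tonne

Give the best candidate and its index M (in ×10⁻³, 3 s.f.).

Screen on constraints: k ≥ 0.238 W/(m·K); cost ≤ 90 $/kg. Survivors: alloy Q, alloy F, alloy G.
Convert each candidate to consistent units, then evaluate M:
  alloy Q: E = 294.4 GPa, ρ = 3210 kg/m³
  alloy F: E = 331.0 GPa, ρ = 10270 kg/m³
  alloy G: E = 27.87 GPa, ρ = 1930 kg/m³
  alloy Q: M = 2.07×10⁻³
  alloy G: M = 1.57×10⁻³
  alloy F: M = 0.674×10⁻³
Highest index: alloy Q.

alloy Q, M = 2.07×10⁻³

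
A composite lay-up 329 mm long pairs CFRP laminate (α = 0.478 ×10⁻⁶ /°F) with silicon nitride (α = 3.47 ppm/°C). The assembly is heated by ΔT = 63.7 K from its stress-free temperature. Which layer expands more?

silicon nitride

CFRP laminate: α = 0.478×10⁻⁶/°F × 9/5 = 0.860×10⁻⁶/K.
α(CFRP laminate) = 0.860×10⁻⁶/K vs α(silicon nitride) = 3.47×10⁻⁶/K.
Higher α expands more for the same ΔT: silicon nitride.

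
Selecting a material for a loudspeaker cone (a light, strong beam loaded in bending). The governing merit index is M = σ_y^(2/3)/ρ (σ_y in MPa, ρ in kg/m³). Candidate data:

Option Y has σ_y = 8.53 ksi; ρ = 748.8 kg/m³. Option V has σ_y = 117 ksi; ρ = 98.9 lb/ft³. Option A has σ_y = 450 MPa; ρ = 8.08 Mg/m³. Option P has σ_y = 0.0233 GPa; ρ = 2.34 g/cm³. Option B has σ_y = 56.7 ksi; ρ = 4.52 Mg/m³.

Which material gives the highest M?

Normalizing units and computing the index:
  option Y: σ_y = 58.81 MPa, ρ = 748.8 kg/m³
  option V: σ_y = 806.7 MPa, ρ = 1584 kg/m³
  option A: σ_y = 450.0 MPa, ρ = 8080 kg/m³
  option P: σ_y = 23.30 MPa, ρ = 2340 kg/m³
  option B: σ_y = 390.9 MPa, ρ = 4520 kg/m³
  option V: M = 54.7×10⁻³
  option Y: M = 20.2×10⁻³
  option B: M = 11.8×10⁻³
  option A: M = 7.27×10⁻³
  option P: M = 3.49×10⁻³
Option V has the largest M.

option V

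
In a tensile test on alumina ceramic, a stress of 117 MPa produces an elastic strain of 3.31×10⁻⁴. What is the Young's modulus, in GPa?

353 GPa

E = σ/ε = 117 MPa / 3.31×10⁻⁴ = 353500 MPa = 353 GPa.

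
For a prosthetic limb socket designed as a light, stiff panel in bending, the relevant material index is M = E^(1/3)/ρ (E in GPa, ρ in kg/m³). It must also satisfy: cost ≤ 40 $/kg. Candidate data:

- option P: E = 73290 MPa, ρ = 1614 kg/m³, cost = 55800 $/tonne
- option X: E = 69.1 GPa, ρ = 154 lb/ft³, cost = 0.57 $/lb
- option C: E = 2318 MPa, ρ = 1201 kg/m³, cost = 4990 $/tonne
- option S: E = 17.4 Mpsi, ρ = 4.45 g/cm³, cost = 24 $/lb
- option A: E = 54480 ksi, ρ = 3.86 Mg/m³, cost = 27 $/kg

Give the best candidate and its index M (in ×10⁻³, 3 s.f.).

option A, M = 1.87×10⁻³

Screen on constraints: cost ≤ 40 $/kg. Survivors: option X, option C, option A.
After converting to SI:
  option X: E = 69.10 GPa, ρ = 2467 kg/m³
  option C: E = 2.318 GPa, ρ = 1201 kg/m³
  option A: E = 375.6 GPa, ρ = 3860 kg/m³
  option A: M = 1.87×10⁻³
  option X: M = 1.66×10⁻³
  option C: M = 1.10×10⁻³
Option A ranks first.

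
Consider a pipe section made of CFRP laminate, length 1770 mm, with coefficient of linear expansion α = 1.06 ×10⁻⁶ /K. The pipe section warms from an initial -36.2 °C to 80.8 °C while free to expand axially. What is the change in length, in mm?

ΔT = 80.8 − (-36.2) = 117.0 K.
ΔL = α·L₀·ΔT = 1.06×10⁻⁶ × 1770 mm × 117.0 K = 0.220 mm.

0.220 mm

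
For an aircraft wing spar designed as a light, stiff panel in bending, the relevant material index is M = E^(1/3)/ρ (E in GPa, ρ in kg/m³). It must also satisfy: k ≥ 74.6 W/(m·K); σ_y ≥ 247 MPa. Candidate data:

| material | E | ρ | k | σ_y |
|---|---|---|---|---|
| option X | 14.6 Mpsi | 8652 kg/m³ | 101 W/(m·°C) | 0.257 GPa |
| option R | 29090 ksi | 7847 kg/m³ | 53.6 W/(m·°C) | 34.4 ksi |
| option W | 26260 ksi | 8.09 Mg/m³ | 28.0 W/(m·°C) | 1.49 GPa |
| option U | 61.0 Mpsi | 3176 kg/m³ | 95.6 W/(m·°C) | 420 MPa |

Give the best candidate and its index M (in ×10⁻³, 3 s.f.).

option U, M = 2.36×10⁻³

Screen on constraints: k ≥ 74.6 W/(m·K); σ_y ≥ 247 MPa. Survivors: option X, option U.
Putting every candidate on a common basis:
  option X: E = 100.7 GPa, ρ = 8652 kg/m³
  option U: E = 420.6 GPa, ρ = 3176 kg/m³
  option U: M = 2.36×10⁻³
  option X: M = 0.538×10⁻³
Option U has the largest M.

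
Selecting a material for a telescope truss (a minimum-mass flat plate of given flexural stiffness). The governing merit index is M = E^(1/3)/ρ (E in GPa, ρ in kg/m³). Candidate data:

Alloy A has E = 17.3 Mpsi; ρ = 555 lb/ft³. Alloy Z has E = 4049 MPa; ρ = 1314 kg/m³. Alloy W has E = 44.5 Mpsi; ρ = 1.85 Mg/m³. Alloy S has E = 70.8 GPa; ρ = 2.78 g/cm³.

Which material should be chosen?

alloy W

Normalizing units and computing the index:
  alloy A: E = 119.3 GPa, ρ = 8890 kg/m³
  alloy Z: E = 4.049 GPa, ρ = 1314 kg/m³
  alloy W: E = 306.8 GPa, ρ = 1850 kg/m³
  alloy S: E = 70.80 GPa, ρ = 2780 kg/m³
  alloy W: M = 3.65×10⁻³
  alloy S: M = 1.49×10⁻³
  alloy Z: M = 1.21×10⁻³
  alloy A: M = 0.554×10⁻³
Alloy W ranks first.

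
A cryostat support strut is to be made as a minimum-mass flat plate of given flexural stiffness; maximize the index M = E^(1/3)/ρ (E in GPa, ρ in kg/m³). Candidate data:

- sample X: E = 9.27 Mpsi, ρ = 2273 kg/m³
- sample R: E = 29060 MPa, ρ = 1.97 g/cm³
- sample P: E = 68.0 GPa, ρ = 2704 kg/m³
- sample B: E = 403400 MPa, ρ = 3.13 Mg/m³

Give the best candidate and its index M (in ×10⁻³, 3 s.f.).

sample B, M = 2.36×10⁻³

Normalizing units and computing the index:
  sample X: E = 63.91 GPa, ρ = 2273 kg/m³
  sample R: E = 29.06 GPa, ρ = 1970 kg/m³
  sample P: E = 68.00 GPa, ρ = 2704 kg/m³
  sample B: E = 403.4 GPa, ρ = 3130 kg/m³
  sample B: M = 2.36×10⁻³
  sample X: M = 1.76×10⁻³
  sample R: M = 1.56×10⁻³
  sample P: M = 1.51×10⁻³
The maximum is for sample B.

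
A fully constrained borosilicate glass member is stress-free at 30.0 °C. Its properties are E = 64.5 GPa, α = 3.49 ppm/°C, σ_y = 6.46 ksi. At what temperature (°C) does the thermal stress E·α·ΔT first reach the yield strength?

228 °C

σ_y = 6.46 ksi = 44.54 MPa.
E·α·ΔT = 44.54 MPa ⇒ ΔT = 44.54 / (64.50×10³ × 3.49×10⁻⁶) = 197.9 K.
T = 30.0 + 197.9 = 227.9 °C.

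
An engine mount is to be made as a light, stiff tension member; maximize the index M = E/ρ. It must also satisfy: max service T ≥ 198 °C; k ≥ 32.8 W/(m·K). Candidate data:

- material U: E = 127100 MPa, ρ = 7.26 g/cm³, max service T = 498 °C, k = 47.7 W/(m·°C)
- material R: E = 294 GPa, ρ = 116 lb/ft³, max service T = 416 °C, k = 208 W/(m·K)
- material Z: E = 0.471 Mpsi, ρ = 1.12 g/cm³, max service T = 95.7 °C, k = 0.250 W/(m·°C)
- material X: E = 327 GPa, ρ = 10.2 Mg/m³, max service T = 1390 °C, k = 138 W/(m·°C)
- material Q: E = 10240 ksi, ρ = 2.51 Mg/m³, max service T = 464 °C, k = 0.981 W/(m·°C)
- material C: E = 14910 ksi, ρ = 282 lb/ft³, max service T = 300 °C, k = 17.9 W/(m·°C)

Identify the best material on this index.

Screen on constraints: max service T ≥ 198 °C; k ≥ 32.8 W/(m·K). Survivors: material U, material R, material X.
Normalizing units and computing the index:
  material U: E = 127.1 GPa, ρ = 7260 kg/m³
  material R: E = 294.0 GPa, ρ = 1858 kg/m³
  material X: E = 327.0 GPa, ρ = 10200 kg/m³
  material R: M = 158 MN·m/kg
  material X: M = 32.1 MN·m/kg
  material U: M = 17.5 MN·m/kg
The maximum is for material R.

material R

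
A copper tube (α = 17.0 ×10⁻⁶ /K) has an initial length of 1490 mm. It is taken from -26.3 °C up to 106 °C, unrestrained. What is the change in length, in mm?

3.35 mm

ΔT = 106 − (-26.3) = 132.3 K.
ΔL = α·L₀·ΔT = 17.0×10⁻⁶ × 1490 mm × 132.3 K = 3.35 mm.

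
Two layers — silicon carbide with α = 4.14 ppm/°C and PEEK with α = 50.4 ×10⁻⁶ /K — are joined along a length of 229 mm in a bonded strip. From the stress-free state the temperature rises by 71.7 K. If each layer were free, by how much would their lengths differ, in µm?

760 µm

Δα = |4.14 − 50.4|×10⁻⁶/K = 46.3×10⁻⁶/K.
ΔL_mismatch = Δα·L·ΔT = 46.3×10⁻⁶ × 229.0 mm × 71.7 K = 760 µm.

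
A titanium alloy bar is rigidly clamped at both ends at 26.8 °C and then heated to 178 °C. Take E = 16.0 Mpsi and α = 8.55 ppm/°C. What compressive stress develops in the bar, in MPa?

143 MPa

E = 16.0 Mpsi = 110.3 GPa.
ΔT = 151.2 K. Constrained thermal stress σ = E·α·ΔT = 110.3×10³ MPa × 8.55×10⁻⁶ × 151.2 = 143 MPa (compressive).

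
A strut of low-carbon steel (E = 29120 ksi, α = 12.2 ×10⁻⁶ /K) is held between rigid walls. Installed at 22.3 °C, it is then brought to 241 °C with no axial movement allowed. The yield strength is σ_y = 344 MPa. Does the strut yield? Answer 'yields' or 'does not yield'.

yields

E = 29120 ksi = 200.8 GPa.
ΔT = 218.7 K. Constrained thermal stress σ = E·α·ΔT = 200.8×10³ MPa × 12.2×10⁻⁶ × 218.7 = 536 MPa (compressive).
Compare to σ_y = 344 MPa: σ ≥ σ_y, so it yields.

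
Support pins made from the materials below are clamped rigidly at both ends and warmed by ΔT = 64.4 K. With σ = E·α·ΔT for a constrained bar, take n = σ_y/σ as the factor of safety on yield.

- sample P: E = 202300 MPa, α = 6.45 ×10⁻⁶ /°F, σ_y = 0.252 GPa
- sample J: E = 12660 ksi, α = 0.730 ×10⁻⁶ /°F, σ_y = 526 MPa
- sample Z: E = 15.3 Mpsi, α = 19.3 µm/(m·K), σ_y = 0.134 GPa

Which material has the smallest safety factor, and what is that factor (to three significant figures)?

sample Z, n = 1.02

Converting E to GPa, α to ×10⁻⁶/K, σ_y to MPa, then σ and n for each:
  sample P: E = 202.3, α = 11.6, σ_y = 252.0 → σ = 151 MPa, n = 1.67
  sample J: E = 87.29, α = 1.31, σ_y = 526.0 → σ = 7.39 MPa, n = 71.2
  sample Z: E = 105.5, α = 19.3, σ_y = 134.0 → σ = 131 MPa, n = 1.02
Sample Z has the lowest safety factor, n = 1.02.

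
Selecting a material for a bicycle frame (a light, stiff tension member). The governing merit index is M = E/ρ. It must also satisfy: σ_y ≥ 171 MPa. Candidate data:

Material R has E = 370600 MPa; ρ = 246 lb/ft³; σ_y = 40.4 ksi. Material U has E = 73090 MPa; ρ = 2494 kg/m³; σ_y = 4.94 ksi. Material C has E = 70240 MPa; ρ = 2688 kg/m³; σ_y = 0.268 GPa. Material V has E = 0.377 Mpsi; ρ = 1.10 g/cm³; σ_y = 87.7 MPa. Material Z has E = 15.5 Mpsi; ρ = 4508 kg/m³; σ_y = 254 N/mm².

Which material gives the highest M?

Screen on constraints: σ_y ≥ 171 MPa. Survivors: material R, material C, material Z.
After converting to SI:
  material R: E = 370.6 GPa, ρ = 3941 kg/m³
  material C: E = 70.24 GPa, ρ = 2688 kg/m³
  material Z: E = 106.9 GPa, ρ = 4508 kg/m³
  material R: M = 94.0 MN·m/kg
  material C: M = 26.1 MN·m/kg
  material Z: M = 23.7 MN·m/kg
The maximum is for material R.

material R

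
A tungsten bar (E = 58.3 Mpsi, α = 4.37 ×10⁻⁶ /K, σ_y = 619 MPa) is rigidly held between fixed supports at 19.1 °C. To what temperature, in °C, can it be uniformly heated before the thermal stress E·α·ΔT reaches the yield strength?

E = 58.3 Mpsi = 402.0 GPa.
E·α·ΔT = 619.0 MPa ⇒ ΔT = 619.0 / (402.0×10³ × 4.37×10⁻⁶) = 352.4 K.
T = 19.1 + 352.4 = 371.5 °C.

371 °C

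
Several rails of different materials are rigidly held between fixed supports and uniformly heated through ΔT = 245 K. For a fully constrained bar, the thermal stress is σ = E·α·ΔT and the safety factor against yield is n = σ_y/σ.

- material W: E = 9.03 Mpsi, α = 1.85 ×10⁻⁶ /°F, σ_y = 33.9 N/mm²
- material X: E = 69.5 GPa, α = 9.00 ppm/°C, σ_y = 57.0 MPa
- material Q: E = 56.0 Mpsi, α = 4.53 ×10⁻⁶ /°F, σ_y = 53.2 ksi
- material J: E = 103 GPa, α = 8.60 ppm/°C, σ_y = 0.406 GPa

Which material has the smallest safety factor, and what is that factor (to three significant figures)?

With everything in SI (GPa, ×10⁻⁶/K, MPa):
  material W: E = 62.26, α = 3.33, σ_y = 33.90 → σ = 50.8 MPa, n = 0.667
  material X: E = 69.50, α = 9.00, σ_y = 57.00 → σ = 153 MPa, n = 0.372
  material Q: E = 386.1, α = 8.15, σ_y = 366.8 → σ = 771 MPa, n = 0.476
  material J: E = 103.0, α = 8.60, σ_y = 406.0 → σ = 217 MPa, n = 1.87
Smallest n: material X with n = 0.372.

material X, n = 0.372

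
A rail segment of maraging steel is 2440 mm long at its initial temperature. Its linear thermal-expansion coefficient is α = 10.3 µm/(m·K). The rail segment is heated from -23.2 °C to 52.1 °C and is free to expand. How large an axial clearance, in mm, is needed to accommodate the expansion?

ΔT = 52.1 − (-23.2) = 75.30 K.
ΔL = α·L₀·ΔT = 10.3×10⁻⁶ × 2440 mm × 75.30 K = 1.89 mm.

1.89 mm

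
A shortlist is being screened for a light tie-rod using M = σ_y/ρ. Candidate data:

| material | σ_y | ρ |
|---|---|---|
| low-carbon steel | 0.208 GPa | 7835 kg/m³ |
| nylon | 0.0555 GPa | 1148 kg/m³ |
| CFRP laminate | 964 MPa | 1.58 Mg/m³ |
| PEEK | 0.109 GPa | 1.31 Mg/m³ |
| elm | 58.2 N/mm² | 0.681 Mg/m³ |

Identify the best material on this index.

CFRP laminate

Putting every candidate on a common basis:
  low-carbon steel: σ_y = 208.0 MPa, ρ = 7835 kg/m³
  nylon: σ_y = 55.50 MPa, ρ = 1148 kg/m³
  CFRP laminate: σ_y = 964.0 MPa, ρ = 1580 kg/m³
  PEEK: σ_y = 109.0 MPa, ρ = 1310 kg/m³
  elm: σ_y = 58.20 MPa, ρ = 681.0 kg/m³
  CFRP laminate: M = 610 kN·m/kg
  elm: M = 85.5 kN·m/kg
  PEEK: M = 83.2 kN·m/kg
  nylon: M = 48.3 kN·m/kg
  low-carbon steel: M = 26.5 kN·m/kg
CFRP laminate has the largest M.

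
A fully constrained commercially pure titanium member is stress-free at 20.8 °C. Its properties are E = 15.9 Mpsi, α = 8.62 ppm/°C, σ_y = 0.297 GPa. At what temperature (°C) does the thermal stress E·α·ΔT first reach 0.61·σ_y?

213 °C

E = 15.9 Mpsi = 109.6 GPa.
σ_y = 0.297 GPa = 297.0 MPa.
E·α·ΔT = 181.2 MPa ⇒ ΔT = 181.2 / (109.6×10³ × 8.62×10⁻⁶) = 191.7 K.
T = 20.8 + 191.7 = 212.5 °C.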